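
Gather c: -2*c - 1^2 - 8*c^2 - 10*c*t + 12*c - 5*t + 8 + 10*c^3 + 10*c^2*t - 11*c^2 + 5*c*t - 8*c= 10*c^3 + c^2*(10*t - 19) + c*(2 - 5*t) - 5*t + 7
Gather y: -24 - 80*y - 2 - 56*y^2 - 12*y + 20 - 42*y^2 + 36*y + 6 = -98*y^2 - 56*y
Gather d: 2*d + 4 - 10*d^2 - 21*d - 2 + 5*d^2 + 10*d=-5*d^2 - 9*d + 2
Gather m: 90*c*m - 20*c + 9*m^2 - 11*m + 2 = -20*c + 9*m^2 + m*(90*c - 11) + 2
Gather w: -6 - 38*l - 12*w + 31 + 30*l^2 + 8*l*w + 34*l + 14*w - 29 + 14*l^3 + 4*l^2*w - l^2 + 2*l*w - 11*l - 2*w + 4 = 14*l^3 + 29*l^2 - 15*l + w*(4*l^2 + 10*l)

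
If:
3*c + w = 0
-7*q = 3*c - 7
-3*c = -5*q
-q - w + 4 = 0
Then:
No Solution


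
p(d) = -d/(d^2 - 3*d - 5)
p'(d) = -d*(3 - 2*d)/(d^2 - 3*d - 5)^2 - 1/(d^2 - 3*d - 5)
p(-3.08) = 0.22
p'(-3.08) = 0.08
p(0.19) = 0.03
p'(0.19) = 0.16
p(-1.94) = 0.42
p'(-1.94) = 0.42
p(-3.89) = 0.18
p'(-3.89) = 0.04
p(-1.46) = 0.97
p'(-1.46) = 3.12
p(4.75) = -1.43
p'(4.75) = 2.51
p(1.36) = 0.19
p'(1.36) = 0.13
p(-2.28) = 0.32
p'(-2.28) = 0.21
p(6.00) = -0.46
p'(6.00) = 0.24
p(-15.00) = 0.06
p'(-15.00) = 0.00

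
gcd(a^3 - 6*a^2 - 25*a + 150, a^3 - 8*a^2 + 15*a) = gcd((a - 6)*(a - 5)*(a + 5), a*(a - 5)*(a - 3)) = a - 5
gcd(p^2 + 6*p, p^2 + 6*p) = p^2 + 6*p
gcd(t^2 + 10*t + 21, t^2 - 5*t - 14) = 1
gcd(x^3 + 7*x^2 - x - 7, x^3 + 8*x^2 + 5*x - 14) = x^2 + 6*x - 7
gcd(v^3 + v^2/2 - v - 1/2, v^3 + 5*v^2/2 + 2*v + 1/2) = v^2 + 3*v/2 + 1/2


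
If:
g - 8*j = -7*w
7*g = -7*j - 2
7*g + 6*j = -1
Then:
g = 5/7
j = -1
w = -61/49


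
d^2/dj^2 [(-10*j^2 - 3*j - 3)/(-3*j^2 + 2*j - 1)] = 2*(87*j^3 - 9*j^2 - 81*j + 19)/(27*j^6 - 54*j^5 + 63*j^4 - 44*j^3 + 21*j^2 - 6*j + 1)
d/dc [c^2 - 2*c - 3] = 2*c - 2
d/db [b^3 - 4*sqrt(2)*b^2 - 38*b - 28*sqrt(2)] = 3*b^2 - 8*sqrt(2)*b - 38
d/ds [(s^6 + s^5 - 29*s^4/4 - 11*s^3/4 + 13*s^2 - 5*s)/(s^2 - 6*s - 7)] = (16*s^7 - 108*s^6 - 322*s^5 + 371*s^4 + 944*s^3 - 61*s^2 - 728*s + 140)/(4*(s^4 - 12*s^3 + 22*s^2 + 84*s + 49))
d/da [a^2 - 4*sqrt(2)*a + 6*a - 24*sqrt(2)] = 2*a - 4*sqrt(2) + 6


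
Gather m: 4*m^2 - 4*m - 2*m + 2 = 4*m^2 - 6*m + 2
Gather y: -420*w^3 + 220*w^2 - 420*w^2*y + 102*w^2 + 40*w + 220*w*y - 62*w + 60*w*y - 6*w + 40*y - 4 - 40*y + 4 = -420*w^3 + 322*w^2 - 28*w + y*(-420*w^2 + 280*w)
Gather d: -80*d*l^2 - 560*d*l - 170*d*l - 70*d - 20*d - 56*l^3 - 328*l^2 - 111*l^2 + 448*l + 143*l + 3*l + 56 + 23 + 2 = d*(-80*l^2 - 730*l - 90) - 56*l^3 - 439*l^2 + 594*l + 81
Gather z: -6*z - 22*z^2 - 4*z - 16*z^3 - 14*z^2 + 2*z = -16*z^3 - 36*z^2 - 8*z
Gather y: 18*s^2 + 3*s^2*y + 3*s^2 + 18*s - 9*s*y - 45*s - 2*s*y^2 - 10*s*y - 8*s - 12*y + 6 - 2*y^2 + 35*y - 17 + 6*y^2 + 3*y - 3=21*s^2 - 35*s + y^2*(4 - 2*s) + y*(3*s^2 - 19*s + 26) - 14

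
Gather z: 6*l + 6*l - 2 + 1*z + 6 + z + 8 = 12*l + 2*z + 12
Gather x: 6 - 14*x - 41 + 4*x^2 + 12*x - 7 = 4*x^2 - 2*x - 42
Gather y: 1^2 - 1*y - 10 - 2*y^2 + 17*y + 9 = -2*y^2 + 16*y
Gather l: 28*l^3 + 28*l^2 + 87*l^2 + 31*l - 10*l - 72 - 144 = 28*l^3 + 115*l^2 + 21*l - 216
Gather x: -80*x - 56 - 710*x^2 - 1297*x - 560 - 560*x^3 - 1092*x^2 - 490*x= -560*x^3 - 1802*x^2 - 1867*x - 616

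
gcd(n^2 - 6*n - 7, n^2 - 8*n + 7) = n - 7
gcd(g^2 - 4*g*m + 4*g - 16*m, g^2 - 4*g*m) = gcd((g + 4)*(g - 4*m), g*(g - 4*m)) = g - 4*m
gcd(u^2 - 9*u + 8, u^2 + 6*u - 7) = u - 1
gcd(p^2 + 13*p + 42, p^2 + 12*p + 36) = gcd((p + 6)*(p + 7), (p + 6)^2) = p + 6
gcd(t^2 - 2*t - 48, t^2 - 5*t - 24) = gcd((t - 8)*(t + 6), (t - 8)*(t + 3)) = t - 8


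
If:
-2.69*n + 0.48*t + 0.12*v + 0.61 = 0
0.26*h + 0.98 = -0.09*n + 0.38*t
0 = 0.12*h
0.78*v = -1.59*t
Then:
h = 0.00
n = 0.46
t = 2.69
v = -5.48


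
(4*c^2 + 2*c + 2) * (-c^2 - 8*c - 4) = -4*c^4 - 34*c^3 - 34*c^2 - 24*c - 8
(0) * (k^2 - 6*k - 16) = 0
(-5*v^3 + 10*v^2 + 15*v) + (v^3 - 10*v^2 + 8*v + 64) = -4*v^3 + 23*v + 64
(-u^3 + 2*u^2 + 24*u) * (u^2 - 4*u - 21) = -u^5 + 6*u^4 + 37*u^3 - 138*u^2 - 504*u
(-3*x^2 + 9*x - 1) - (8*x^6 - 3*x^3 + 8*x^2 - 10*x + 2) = -8*x^6 + 3*x^3 - 11*x^2 + 19*x - 3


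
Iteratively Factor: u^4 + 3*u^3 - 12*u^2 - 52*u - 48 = (u + 3)*(u^3 - 12*u - 16) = (u + 2)*(u + 3)*(u^2 - 2*u - 8) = (u + 2)^2*(u + 3)*(u - 4)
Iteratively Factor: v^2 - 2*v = (v)*(v - 2)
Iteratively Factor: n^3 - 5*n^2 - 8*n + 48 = (n - 4)*(n^2 - n - 12) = (n - 4)*(n + 3)*(n - 4)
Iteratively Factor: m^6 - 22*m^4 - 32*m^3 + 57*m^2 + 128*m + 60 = (m + 2)*(m^5 - 2*m^4 - 18*m^3 + 4*m^2 + 49*m + 30) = (m + 2)*(m + 3)*(m^4 - 5*m^3 - 3*m^2 + 13*m + 10) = (m + 1)*(m + 2)*(m + 3)*(m^3 - 6*m^2 + 3*m + 10) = (m + 1)^2*(m + 2)*(m + 3)*(m^2 - 7*m + 10) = (m - 5)*(m + 1)^2*(m + 2)*(m + 3)*(m - 2)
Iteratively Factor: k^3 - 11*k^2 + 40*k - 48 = (k - 4)*(k^2 - 7*k + 12) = (k - 4)*(k - 3)*(k - 4)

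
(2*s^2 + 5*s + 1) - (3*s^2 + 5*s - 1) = 2 - s^2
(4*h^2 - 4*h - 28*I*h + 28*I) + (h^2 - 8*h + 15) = 5*h^2 - 12*h - 28*I*h + 15 + 28*I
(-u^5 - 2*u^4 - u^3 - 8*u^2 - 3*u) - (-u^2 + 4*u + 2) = -u^5 - 2*u^4 - u^3 - 7*u^2 - 7*u - 2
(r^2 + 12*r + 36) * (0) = 0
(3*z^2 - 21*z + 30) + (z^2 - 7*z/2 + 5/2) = 4*z^2 - 49*z/2 + 65/2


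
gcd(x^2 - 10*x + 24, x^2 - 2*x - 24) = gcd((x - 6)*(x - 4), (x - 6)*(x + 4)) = x - 6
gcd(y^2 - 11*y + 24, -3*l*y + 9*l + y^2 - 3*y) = y - 3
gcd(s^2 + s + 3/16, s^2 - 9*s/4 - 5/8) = s + 1/4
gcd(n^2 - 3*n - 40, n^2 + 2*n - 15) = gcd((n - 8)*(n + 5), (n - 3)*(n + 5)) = n + 5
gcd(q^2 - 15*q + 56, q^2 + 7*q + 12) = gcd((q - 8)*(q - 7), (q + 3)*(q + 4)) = 1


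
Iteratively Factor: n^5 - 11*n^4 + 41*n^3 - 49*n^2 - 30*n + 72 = (n - 3)*(n^4 - 8*n^3 + 17*n^2 + 2*n - 24) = (n - 3)*(n - 2)*(n^3 - 6*n^2 + 5*n + 12) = (n - 4)*(n - 3)*(n - 2)*(n^2 - 2*n - 3) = (n - 4)*(n - 3)*(n - 2)*(n + 1)*(n - 3)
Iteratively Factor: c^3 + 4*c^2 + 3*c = (c)*(c^2 + 4*c + 3) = c*(c + 3)*(c + 1)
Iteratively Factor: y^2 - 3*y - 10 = (y + 2)*(y - 5)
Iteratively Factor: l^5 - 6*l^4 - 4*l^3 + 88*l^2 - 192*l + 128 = (l + 4)*(l^4 - 10*l^3 + 36*l^2 - 56*l + 32) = (l - 2)*(l + 4)*(l^3 - 8*l^2 + 20*l - 16) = (l - 2)^2*(l + 4)*(l^2 - 6*l + 8) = (l - 2)^3*(l + 4)*(l - 4)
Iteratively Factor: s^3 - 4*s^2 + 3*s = (s)*(s^2 - 4*s + 3) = s*(s - 3)*(s - 1)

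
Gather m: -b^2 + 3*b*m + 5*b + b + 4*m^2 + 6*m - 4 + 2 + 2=-b^2 + 6*b + 4*m^2 + m*(3*b + 6)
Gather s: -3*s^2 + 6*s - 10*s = -3*s^2 - 4*s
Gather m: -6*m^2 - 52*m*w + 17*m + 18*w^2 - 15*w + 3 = -6*m^2 + m*(17 - 52*w) + 18*w^2 - 15*w + 3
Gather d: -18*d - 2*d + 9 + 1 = 10 - 20*d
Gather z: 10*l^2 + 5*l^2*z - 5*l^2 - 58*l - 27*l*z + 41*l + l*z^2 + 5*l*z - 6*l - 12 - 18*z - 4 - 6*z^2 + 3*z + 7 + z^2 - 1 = 5*l^2 - 23*l + z^2*(l - 5) + z*(5*l^2 - 22*l - 15) - 10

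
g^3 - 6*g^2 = g^2*(g - 6)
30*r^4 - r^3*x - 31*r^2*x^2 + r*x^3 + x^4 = (-5*r + x)*(-r + x)*(r + x)*(6*r + x)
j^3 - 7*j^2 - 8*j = j*(j - 8)*(j + 1)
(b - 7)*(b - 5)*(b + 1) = b^3 - 11*b^2 + 23*b + 35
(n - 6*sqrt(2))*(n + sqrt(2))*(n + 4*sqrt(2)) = n^3 - sqrt(2)*n^2 - 52*n - 48*sqrt(2)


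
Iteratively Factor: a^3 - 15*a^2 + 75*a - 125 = (a - 5)*(a^2 - 10*a + 25) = (a - 5)^2*(a - 5)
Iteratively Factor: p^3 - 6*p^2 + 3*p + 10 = (p - 5)*(p^2 - p - 2) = (p - 5)*(p + 1)*(p - 2)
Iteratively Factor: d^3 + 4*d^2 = (d)*(d^2 + 4*d) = d^2*(d + 4)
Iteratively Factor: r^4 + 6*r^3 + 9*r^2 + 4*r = (r + 1)*(r^3 + 5*r^2 + 4*r) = (r + 1)*(r + 4)*(r^2 + r) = r*(r + 1)*(r + 4)*(r + 1)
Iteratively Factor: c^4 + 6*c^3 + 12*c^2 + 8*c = (c + 2)*(c^3 + 4*c^2 + 4*c) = (c + 2)^2*(c^2 + 2*c) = (c + 2)^3*(c)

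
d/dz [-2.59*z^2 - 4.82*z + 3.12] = -5.18*z - 4.82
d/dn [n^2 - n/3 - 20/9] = 2*n - 1/3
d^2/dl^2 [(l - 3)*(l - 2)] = 2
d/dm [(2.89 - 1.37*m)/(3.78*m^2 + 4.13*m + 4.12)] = (5.1786*m^2 - 21.8484*m - 17.5801)/(14.2884*m^4 + 31.2228*m^3 + 48.2041*m^2 + 34.0312*m + 16.9744)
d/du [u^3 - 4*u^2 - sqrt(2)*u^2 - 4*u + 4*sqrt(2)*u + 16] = 3*u^2 - 8*u - 2*sqrt(2)*u - 4 + 4*sqrt(2)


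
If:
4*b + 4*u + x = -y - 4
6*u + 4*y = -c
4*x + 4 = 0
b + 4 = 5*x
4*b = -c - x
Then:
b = -9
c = 37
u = 169/10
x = -1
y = -173/5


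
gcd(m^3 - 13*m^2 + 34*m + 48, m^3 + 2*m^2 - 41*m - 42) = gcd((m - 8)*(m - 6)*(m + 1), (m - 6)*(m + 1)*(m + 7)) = m^2 - 5*m - 6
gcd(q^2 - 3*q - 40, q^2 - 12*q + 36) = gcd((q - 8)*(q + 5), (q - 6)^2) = 1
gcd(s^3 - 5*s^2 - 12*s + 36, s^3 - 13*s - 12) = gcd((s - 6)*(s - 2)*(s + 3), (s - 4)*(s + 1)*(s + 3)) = s + 3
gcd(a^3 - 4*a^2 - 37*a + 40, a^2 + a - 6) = 1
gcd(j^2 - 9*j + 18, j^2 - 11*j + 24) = j - 3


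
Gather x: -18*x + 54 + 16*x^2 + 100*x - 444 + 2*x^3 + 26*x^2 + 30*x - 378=2*x^3 + 42*x^2 + 112*x - 768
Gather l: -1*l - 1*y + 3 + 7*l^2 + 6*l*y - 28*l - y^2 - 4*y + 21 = 7*l^2 + l*(6*y - 29) - y^2 - 5*y + 24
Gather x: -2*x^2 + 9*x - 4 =-2*x^2 + 9*x - 4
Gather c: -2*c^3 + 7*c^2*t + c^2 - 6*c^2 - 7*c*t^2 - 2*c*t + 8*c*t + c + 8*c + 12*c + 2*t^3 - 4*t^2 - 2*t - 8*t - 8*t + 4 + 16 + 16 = -2*c^3 + c^2*(7*t - 5) + c*(-7*t^2 + 6*t + 21) + 2*t^3 - 4*t^2 - 18*t + 36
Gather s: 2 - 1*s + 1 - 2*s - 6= -3*s - 3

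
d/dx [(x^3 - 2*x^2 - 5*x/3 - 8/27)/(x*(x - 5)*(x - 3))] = 2*(-81*x^4 + 450*x^3 - 573*x^2 - 64*x + 60)/(27*x^2*(x^4 - 16*x^3 + 94*x^2 - 240*x + 225))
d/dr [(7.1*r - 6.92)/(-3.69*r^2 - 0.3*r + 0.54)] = (26.199*r^2 - 51.0696*r + 1.758)/(13.6161*r^4 + 2.214*r^3 - 3.8952*r^2 - 0.324*r + 0.2916)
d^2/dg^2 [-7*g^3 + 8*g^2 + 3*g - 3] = 16 - 42*g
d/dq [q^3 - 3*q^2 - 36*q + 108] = 3*q^2 - 6*q - 36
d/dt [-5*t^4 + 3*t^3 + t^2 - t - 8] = -20*t^3 + 9*t^2 + 2*t - 1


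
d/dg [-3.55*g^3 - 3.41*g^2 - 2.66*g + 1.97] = -10.65*g^2 - 6.82*g - 2.66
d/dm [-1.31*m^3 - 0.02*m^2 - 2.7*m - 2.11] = -3.93*m^2 - 0.04*m - 2.7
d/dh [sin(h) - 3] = cos(h)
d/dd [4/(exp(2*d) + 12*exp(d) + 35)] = 8*(-exp(d) - 6)*exp(d)/(exp(2*d) + 12*exp(d) + 35)^2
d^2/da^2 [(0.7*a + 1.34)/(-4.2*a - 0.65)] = (3.5527136788005e-15*a - 43.4532)/(4.2*a + 0.65)^3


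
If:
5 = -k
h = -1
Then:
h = -1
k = -5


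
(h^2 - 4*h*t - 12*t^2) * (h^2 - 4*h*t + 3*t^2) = h^4 - 8*h^3*t + 7*h^2*t^2 + 36*h*t^3 - 36*t^4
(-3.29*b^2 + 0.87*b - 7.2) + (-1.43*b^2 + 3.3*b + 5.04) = -4.72*b^2 + 4.17*b - 2.16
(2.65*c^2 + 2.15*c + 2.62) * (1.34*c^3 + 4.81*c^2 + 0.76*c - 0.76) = 3.551*c^5 + 15.6275*c^4 + 15.8663*c^3 + 12.2222*c^2 + 0.3572*c - 1.9912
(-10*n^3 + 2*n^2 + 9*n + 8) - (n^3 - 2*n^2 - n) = -11*n^3 + 4*n^2 + 10*n + 8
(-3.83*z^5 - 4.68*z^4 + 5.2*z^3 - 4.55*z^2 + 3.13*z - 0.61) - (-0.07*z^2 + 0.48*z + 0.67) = -3.83*z^5 - 4.68*z^4 + 5.2*z^3 - 4.48*z^2 + 2.65*z - 1.28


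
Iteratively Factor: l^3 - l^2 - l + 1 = (l - 1)*(l^2 - 1) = (l - 1)^2*(l + 1)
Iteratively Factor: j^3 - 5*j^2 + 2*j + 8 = (j - 4)*(j^2 - j - 2) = (j - 4)*(j - 2)*(j + 1)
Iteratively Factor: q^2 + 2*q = (q)*(q + 2)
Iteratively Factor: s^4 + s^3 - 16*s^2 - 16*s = (s)*(s^3 + s^2 - 16*s - 16) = s*(s - 4)*(s^2 + 5*s + 4) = s*(s - 4)*(s + 4)*(s + 1)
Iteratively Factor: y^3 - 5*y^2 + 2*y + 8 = (y + 1)*(y^2 - 6*y + 8) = (y - 2)*(y + 1)*(y - 4)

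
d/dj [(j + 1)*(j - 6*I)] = 2*j + 1 - 6*I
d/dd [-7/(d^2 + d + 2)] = 7*(2*d + 1)/(d^2 + d + 2)^2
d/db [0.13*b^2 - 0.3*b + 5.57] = 0.26*b - 0.3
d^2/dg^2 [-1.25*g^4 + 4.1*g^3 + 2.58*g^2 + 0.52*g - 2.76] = -15.0*g^2 + 24.6*g + 5.16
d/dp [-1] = 0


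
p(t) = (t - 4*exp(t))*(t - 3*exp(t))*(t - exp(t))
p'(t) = (1 - 4*exp(t))*(t - 3*exp(t))*(t - exp(t)) + (1 - 3*exp(t))*(t - 4*exp(t))*(t - exp(t)) + (1 - exp(t))*(t - 4*exp(t))*(t - 3*exp(t)) = -8*t^2*exp(t) + 3*t^2 + 38*t*exp(2*t) - 16*t*exp(t) - 36*exp(3*t) + 19*exp(2*t)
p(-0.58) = -7.26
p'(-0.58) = -2.57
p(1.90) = -2158.93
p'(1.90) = -7067.99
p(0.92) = -95.75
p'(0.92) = -280.42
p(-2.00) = -13.06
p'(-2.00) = 10.87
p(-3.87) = -60.49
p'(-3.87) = 43.67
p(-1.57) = -9.37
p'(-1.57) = 6.43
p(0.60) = -39.78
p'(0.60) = -100.67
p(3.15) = -121726.52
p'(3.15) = -384960.61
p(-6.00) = -216.71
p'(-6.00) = 107.52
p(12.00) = -51728739233028530.13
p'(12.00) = -155191753581877360.19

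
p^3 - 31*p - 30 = (p - 6)*(p + 1)*(p + 5)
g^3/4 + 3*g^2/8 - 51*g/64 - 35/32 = (g/4 + 1/2)*(g - 7/4)*(g + 5/4)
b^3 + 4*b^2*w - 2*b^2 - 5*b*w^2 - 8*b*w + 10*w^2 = (b - 2)*(b - w)*(b + 5*w)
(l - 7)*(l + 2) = l^2 - 5*l - 14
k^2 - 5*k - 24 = (k - 8)*(k + 3)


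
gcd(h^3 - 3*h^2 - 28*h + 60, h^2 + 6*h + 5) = h + 5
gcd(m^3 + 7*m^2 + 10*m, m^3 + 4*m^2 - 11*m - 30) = m^2 + 7*m + 10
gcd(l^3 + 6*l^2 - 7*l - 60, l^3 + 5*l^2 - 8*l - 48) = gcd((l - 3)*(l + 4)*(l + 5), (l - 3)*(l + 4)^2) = l^2 + l - 12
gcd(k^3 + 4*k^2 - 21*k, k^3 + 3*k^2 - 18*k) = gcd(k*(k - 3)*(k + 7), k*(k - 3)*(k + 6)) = k^2 - 3*k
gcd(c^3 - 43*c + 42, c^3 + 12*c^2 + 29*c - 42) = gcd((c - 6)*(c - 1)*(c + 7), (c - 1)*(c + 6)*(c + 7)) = c^2 + 6*c - 7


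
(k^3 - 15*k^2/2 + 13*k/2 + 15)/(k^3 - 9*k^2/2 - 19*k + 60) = (k + 1)/(k + 4)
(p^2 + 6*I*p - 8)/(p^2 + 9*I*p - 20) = (p + 2*I)/(p + 5*I)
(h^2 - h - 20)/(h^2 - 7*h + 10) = (h + 4)/(h - 2)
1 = 1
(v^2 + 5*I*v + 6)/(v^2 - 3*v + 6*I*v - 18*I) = (v - I)/(v - 3)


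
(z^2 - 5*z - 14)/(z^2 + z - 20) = (z^2 - 5*z - 14)/(z^2 + z - 20)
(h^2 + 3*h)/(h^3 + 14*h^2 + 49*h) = (h + 3)/(h^2 + 14*h + 49)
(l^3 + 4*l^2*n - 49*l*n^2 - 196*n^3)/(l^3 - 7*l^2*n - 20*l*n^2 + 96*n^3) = (l^2 - 49*n^2)/(l^2 - 11*l*n + 24*n^2)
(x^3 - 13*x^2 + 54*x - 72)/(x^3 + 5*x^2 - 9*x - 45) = (x^2 - 10*x + 24)/(x^2 + 8*x + 15)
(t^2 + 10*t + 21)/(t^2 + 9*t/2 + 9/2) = 2*(t + 7)/(2*t + 3)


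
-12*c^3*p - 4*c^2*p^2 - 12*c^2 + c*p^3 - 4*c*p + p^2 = (-6*c + p)*(2*c + p)*(c*p + 1)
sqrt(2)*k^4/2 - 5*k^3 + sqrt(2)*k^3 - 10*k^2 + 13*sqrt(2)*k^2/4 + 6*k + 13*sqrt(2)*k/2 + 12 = (k + 2)*(k - 4*sqrt(2))*(k - 3*sqrt(2)/2)*(sqrt(2)*k/2 + 1/2)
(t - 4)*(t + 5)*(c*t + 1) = c*t^3 + c*t^2 - 20*c*t + t^2 + t - 20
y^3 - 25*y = y*(y - 5)*(y + 5)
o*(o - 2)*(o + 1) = o^3 - o^2 - 2*o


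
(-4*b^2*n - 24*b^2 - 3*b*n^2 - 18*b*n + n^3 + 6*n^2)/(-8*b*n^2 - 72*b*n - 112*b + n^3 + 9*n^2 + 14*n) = (4*b^2*n + 24*b^2 + 3*b*n^2 + 18*b*n - n^3 - 6*n^2)/(8*b*n^2 + 72*b*n + 112*b - n^3 - 9*n^2 - 14*n)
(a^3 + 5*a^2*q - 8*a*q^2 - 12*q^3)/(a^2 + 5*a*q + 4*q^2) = (a^2 + 4*a*q - 12*q^2)/(a + 4*q)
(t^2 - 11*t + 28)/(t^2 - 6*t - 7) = (t - 4)/(t + 1)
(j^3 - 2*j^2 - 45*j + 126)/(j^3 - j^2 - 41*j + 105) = (j - 6)/(j - 5)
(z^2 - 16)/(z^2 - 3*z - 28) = (z - 4)/(z - 7)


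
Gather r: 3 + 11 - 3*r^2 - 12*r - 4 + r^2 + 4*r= -2*r^2 - 8*r + 10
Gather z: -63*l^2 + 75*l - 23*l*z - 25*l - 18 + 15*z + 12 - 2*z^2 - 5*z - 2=-63*l^2 + 50*l - 2*z^2 + z*(10 - 23*l) - 8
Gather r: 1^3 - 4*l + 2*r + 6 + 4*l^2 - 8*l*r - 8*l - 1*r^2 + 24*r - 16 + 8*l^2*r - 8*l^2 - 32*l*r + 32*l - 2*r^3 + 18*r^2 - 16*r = -4*l^2 + 20*l - 2*r^3 + 17*r^2 + r*(8*l^2 - 40*l + 10) - 9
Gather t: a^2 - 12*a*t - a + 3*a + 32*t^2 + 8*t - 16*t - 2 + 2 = a^2 + 2*a + 32*t^2 + t*(-12*a - 8)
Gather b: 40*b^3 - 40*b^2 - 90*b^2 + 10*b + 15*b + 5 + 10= 40*b^3 - 130*b^2 + 25*b + 15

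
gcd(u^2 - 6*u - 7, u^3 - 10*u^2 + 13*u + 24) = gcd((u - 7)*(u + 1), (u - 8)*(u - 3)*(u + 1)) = u + 1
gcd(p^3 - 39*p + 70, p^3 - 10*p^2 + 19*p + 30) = p - 5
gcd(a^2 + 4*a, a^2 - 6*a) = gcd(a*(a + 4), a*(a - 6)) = a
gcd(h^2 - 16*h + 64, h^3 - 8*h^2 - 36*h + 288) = h - 8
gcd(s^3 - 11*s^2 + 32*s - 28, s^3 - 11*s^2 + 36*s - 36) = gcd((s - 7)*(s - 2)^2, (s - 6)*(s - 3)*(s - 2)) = s - 2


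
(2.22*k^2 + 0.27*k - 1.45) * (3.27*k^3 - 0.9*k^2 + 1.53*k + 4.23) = 7.2594*k^5 - 1.1151*k^4 - 1.5879*k^3 + 11.1087*k^2 - 1.0764*k - 6.1335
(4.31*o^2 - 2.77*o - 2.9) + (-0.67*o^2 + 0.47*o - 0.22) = 3.64*o^2 - 2.3*o - 3.12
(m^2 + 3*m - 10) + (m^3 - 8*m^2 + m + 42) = m^3 - 7*m^2 + 4*m + 32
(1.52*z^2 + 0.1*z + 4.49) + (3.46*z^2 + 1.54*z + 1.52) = 4.98*z^2 + 1.64*z + 6.01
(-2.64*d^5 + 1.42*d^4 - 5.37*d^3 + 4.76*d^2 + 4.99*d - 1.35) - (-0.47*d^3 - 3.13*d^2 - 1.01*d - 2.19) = -2.64*d^5 + 1.42*d^4 - 4.9*d^3 + 7.89*d^2 + 6.0*d + 0.84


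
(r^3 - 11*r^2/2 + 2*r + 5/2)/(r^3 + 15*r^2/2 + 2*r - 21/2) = (2*r^2 - 9*r - 5)/(2*r^2 + 17*r + 21)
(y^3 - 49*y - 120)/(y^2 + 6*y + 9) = (y^2 - 3*y - 40)/(y + 3)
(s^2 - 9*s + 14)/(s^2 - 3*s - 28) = (s - 2)/(s + 4)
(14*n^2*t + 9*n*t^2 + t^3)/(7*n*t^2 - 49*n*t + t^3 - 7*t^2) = (2*n + t)/(t - 7)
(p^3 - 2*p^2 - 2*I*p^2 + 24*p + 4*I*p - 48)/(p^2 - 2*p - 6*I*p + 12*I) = p + 4*I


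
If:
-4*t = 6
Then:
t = -3/2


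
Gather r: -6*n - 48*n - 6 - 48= -54*n - 54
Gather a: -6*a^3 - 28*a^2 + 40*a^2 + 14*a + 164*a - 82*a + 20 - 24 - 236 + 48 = -6*a^3 + 12*a^2 + 96*a - 192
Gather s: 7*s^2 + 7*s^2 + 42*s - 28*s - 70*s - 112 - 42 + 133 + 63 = 14*s^2 - 56*s + 42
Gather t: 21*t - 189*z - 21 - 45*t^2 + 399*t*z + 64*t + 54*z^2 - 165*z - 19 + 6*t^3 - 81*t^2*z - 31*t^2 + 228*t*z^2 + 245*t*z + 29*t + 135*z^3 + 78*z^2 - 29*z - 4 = 6*t^3 + t^2*(-81*z - 76) + t*(228*z^2 + 644*z + 114) + 135*z^3 + 132*z^2 - 383*z - 44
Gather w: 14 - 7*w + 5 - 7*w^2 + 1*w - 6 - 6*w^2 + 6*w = 13 - 13*w^2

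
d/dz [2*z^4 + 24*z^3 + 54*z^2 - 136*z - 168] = 8*z^3 + 72*z^2 + 108*z - 136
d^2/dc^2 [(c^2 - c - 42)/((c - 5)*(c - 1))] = 2*(5*c^3 - 141*c^2 + 771*c - 1307)/(c^6 - 18*c^5 + 123*c^4 - 396*c^3 + 615*c^2 - 450*c + 125)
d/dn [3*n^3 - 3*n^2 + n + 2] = 9*n^2 - 6*n + 1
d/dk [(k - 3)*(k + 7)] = 2*k + 4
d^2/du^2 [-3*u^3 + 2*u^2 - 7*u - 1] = 4 - 18*u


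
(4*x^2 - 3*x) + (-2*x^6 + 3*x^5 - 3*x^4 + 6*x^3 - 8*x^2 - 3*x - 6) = -2*x^6 + 3*x^5 - 3*x^4 + 6*x^3 - 4*x^2 - 6*x - 6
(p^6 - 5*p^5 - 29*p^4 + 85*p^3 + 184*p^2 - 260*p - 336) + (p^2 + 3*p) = p^6 - 5*p^5 - 29*p^4 + 85*p^3 + 185*p^2 - 257*p - 336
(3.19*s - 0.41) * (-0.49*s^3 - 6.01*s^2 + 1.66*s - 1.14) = -1.5631*s^4 - 18.971*s^3 + 7.7595*s^2 - 4.3172*s + 0.4674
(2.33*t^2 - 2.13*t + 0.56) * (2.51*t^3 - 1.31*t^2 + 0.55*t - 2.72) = 5.8483*t^5 - 8.3986*t^4 + 5.4774*t^3 - 8.2427*t^2 + 6.1016*t - 1.5232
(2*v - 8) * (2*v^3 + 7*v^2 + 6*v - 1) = 4*v^4 - 2*v^3 - 44*v^2 - 50*v + 8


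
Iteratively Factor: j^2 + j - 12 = (j - 3)*(j + 4)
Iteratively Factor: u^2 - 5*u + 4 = (u - 1)*(u - 4)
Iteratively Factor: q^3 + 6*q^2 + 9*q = (q)*(q^2 + 6*q + 9) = q*(q + 3)*(q + 3)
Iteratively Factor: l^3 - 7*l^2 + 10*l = (l - 5)*(l^2 - 2*l) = (l - 5)*(l - 2)*(l)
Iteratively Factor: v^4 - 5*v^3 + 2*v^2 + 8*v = (v - 4)*(v^3 - v^2 - 2*v) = v*(v - 4)*(v^2 - v - 2) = v*(v - 4)*(v - 2)*(v + 1)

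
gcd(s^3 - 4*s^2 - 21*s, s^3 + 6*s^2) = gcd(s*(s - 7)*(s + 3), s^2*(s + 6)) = s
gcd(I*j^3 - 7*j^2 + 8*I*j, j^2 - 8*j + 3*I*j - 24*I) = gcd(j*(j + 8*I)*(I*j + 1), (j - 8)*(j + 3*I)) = 1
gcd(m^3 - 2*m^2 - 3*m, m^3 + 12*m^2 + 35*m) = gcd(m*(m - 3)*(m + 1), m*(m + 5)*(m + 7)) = m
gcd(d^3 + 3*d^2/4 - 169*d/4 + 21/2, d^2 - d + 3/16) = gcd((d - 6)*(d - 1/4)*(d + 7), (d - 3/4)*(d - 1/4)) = d - 1/4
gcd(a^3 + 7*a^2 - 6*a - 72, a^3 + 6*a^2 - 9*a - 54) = a^2 + 3*a - 18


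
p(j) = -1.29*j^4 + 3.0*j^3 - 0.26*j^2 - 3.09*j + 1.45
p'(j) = -5.16*j^3 + 9.0*j^2 - 0.52*j - 3.09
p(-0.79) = 1.75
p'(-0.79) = 5.48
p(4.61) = -307.03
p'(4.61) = -319.75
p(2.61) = -14.91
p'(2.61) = -34.88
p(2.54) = -12.61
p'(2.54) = -30.90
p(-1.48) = -10.46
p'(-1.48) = 34.12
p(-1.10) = -1.35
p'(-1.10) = 15.24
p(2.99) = -33.02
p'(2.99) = -62.12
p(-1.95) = -34.41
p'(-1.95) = 70.41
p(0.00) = 1.45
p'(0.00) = -3.09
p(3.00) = -33.65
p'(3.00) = -62.97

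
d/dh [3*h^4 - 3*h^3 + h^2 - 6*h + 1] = 12*h^3 - 9*h^2 + 2*h - 6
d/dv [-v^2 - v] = -2*v - 1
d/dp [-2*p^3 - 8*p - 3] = -6*p^2 - 8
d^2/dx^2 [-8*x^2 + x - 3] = -16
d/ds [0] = 0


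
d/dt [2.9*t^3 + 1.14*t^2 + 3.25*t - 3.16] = 8.7*t^2 + 2.28*t + 3.25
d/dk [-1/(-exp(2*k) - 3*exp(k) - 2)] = (-2*exp(k) - 3)*exp(k)/(exp(2*k) + 3*exp(k) + 2)^2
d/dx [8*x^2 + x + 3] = 16*x + 1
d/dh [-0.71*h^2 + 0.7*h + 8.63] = 0.7 - 1.42*h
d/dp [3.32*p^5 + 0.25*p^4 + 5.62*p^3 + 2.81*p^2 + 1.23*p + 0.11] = 16.6*p^4 + 1.0*p^3 + 16.86*p^2 + 5.62*p + 1.23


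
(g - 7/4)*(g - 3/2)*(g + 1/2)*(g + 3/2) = g^4 - 5*g^3/4 - 25*g^2/8 + 45*g/16 + 63/32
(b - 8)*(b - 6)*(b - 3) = b^3 - 17*b^2 + 90*b - 144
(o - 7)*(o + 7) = o^2 - 49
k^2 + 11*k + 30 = (k + 5)*(k + 6)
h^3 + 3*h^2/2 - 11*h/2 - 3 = (h - 2)*(h + 1/2)*(h + 3)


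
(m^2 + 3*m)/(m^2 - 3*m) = (m + 3)/(m - 3)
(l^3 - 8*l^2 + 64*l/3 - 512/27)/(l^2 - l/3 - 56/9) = (9*l^2 - 48*l + 64)/(3*(3*l + 7))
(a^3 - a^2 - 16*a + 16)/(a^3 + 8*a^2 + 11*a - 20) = (a - 4)/(a + 5)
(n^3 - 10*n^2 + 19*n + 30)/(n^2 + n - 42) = (n^2 - 4*n - 5)/(n + 7)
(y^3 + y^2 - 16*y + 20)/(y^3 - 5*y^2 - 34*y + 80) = (y - 2)/(y - 8)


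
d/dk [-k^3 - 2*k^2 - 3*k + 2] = -3*k^2 - 4*k - 3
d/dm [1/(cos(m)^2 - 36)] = 2*sin(m)*cos(m)/(cos(m)^2 - 36)^2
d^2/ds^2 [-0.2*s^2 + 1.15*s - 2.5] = -0.400000000000000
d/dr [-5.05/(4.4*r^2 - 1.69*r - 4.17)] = (44.44*r - 8.5345)/(-4.4*r^2 + 1.69*r + 4.17)^2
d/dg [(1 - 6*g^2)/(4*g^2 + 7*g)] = (-42*g^2 - 8*g - 7)/(g^2*(16*g^2 + 56*g + 49))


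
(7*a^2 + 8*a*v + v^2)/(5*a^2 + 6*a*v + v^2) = (7*a + v)/(5*a + v)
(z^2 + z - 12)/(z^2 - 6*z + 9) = (z + 4)/(z - 3)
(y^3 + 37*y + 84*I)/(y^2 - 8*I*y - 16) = (y^3 + 37*y + 84*I)/(y^2 - 8*I*y - 16)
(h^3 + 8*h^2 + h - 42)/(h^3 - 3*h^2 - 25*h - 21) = (h^2 + 5*h - 14)/(h^2 - 6*h - 7)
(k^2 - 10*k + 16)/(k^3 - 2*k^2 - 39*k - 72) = (k - 2)/(k^2 + 6*k + 9)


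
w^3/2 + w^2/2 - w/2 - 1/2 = (w/2 + 1/2)*(w - 1)*(w + 1)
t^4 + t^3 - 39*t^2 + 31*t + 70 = (t - 5)*(t - 2)*(t + 1)*(t + 7)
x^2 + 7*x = x*(x + 7)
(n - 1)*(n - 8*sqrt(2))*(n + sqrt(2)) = n^3 - 7*sqrt(2)*n^2 - n^2 - 16*n + 7*sqrt(2)*n + 16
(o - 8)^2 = o^2 - 16*o + 64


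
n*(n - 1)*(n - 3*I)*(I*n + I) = I*n^4 + 3*n^3 - I*n^2 - 3*n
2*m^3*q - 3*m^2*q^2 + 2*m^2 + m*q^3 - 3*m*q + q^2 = (-2*m + q)*(-m + q)*(m*q + 1)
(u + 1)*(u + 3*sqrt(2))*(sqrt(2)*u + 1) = sqrt(2)*u^3 + sqrt(2)*u^2 + 7*u^2 + 3*sqrt(2)*u + 7*u + 3*sqrt(2)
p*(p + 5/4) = p^2 + 5*p/4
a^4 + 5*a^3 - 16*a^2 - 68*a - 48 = (a - 4)*(a + 1)*(a + 2)*(a + 6)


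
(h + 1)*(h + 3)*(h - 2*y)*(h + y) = h^4 - h^3*y + 4*h^3 - 2*h^2*y^2 - 4*h^2*y + 3*h^2 - 8*h*y^2 - 3*h*y - 6*y^2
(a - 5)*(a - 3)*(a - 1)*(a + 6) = a^4 - 3*a^3 - 31*a^2 + 123*a - 90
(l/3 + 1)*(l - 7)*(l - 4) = l^3/3 - 8*l^2/3 - 5*l/3 + 28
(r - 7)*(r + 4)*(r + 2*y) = r^3 + 2*r^2*y - 3*r^2 - 6*r*y - 28*r - 56*y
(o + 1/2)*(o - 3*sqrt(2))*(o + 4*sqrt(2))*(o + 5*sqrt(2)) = o^4 + o^3/2 + 6*sqrt(2)*o^3 - 14*o^2 + 3*sqrt(2)*o^2 - 120*sqrt(2)*o - 7*o - 60*sqrt(2)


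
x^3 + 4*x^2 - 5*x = x*(x - 1)*(x + 5)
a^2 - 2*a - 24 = (a - 6)*(a + 4)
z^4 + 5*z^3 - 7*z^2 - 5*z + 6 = (z - 1)^2*(z + 1)*(z + 6)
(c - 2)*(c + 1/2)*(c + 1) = c^3 - c^2/2 - 5*c/2 - 1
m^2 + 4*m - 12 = (m - 2)*(m + 6)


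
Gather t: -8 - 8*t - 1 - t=-9*t - 9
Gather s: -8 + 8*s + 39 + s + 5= 9*s + 36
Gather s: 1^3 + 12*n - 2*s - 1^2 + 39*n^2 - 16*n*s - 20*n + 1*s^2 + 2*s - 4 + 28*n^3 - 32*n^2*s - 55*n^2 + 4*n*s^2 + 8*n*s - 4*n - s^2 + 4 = 28*n^3 - 16*n^2 + 4*n*s^2 - 12*n + s*(-32*n^2 - 8*n)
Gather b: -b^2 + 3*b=-b^2 + 3*b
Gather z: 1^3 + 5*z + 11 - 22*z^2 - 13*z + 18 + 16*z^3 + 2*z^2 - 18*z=16*z^3 - 20*z^2 - 26*z + 30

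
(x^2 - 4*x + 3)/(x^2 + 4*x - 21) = (x - 1)/(x + 7)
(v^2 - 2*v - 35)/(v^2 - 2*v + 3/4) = 4*(v^2 - 2*v - 35)/(4*v^2 - 8*v + 3)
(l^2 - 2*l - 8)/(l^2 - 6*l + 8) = (l + 2)/(l - 2)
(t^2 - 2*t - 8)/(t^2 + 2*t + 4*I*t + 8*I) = (t - 4)/(t + 4*I)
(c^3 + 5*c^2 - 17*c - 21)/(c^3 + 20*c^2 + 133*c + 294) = (c^2 - 2*c - 3)/(c^2 + 13*c + 42)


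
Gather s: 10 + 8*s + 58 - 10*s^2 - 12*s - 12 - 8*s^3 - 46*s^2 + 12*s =-8*s^3 - 56*s^2 + 8*s + 56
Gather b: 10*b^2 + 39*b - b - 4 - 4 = 10*b^2 + 38*b - 8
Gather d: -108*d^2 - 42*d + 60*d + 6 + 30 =-108*d^2 + 18*d + 36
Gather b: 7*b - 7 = 7*b - 7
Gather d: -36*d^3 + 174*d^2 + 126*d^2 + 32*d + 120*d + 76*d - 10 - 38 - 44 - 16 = -36*d^3 + 300*d^2 + 228*d - 108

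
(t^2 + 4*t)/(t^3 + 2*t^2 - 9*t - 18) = t*(t + 4)/(t^3 + 2*t^2 - 9*t - 18)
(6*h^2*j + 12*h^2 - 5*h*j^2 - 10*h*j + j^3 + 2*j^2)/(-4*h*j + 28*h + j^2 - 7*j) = (-6*h^2*j - 12*h^2 + 5*h*j^2 + 10*h*j - j^3 - 2*j^2)/(4*h*j - 28*h - j^2 + 7*j)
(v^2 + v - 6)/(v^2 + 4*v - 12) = (v + 3)/(v + 6)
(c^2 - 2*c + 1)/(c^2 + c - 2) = (c - 1)/(c + 2)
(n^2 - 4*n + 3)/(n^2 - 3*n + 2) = (n - 3)/(n - 2)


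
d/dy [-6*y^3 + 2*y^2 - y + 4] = -18*y^2 + 4*y - 1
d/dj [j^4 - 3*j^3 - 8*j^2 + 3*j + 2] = 4*j^3 - 9*j^2 - 16*j + 3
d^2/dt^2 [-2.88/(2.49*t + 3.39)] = -35.712576/(2.49*t + 3.39)^3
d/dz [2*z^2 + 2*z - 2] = 4*z + 2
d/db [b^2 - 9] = 2*b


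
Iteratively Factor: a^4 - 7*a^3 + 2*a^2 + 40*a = (a)*(a^3 - 7*a^2 + 2*a + 40) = a*(a + 2)*(a^2 - 9*a + 20) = a*(a - 4)*(a + 2)*(a - 5)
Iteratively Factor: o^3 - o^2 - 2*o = (o - 2)*(o^2 + o) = (o - 2)*(o + 1)*(o)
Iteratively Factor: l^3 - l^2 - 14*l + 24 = (l - 3)*(l^2 + 2*l - 8) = (l - 3)*(l + 4)*(l - 2)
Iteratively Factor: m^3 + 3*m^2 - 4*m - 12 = (m + 3)*(m^2 - 4) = (m - 2)*(m + 3)*(m + 2)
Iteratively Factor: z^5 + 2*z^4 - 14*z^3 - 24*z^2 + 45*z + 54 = (z + 3)*(z^4 - z^3 - 11*z^2 + 9*z + 18) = (z + 3)^2*(z^3 - 4*z^2 + z + 6) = (z + 1)*(z + 3)^2*(z^2 - 5*z + 6) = (z - 2)*(z + 1)*(z + 3)^2*(z - 3)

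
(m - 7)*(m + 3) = m^2 - 4*m - 21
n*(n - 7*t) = n^2 - 7*n*t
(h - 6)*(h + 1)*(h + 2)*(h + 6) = h^4 + 3*h^3 - 34*h^2 - 108*h - 72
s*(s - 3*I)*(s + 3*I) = s^3 + 9*s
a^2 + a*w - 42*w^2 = (a - 6*w)*(a + 7*w)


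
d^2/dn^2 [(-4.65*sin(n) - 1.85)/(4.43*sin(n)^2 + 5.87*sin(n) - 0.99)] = (91.2557849999999*sin(n)^5 + 24.3051949999999*sin(n)^4 + 84.1722150000002*sin(n)^3 - 94.6143999999997*sin(n)^2 - 395.69817*sin(n) - 197.76271)/(4.43*sin(n)^2 + 5.87*sin(n) - 0.99)^3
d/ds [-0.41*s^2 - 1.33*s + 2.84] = -0.82*s - 1.33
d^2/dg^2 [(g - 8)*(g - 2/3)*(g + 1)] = 6*g - 46/3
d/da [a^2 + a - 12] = 2*a + 1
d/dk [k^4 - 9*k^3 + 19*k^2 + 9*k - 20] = 4*k^3 - 27*k^2 + 38*k + 9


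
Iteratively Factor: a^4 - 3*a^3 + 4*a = (a)*(a^3 - 3*a^2 + 4) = a*(a + 1)*(a^2 - 4*a + 4) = a*(a - 2)*(a + 1)*(a - 2)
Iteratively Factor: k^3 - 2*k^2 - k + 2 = (k - 1)*(k^2 - k - 2) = (k - 2)*(k - 1)*(k + 1)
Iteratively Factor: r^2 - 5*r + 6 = (r - 3)*(r - 2)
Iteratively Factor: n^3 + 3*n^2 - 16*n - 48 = (n + 4)*(n^2 - n - 12) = (n + 3)*(n + 4)*(n - 4)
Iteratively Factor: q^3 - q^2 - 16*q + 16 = (q + 4)*(q^2 - 5*q + 4) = (q - 4)*(q + 4)*(q - 1)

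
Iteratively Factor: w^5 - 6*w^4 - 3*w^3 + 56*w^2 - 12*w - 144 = (w + 2)*(w^4 - 8*w^3 + 13*w^2 + 30*w - 72) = (w + 2)^2*(w^3 - 10*w^2 + 33*w - 36) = (w - 3)*(w + 2)^2*(w^2 - 7*w + 12) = (w - 4)*(w - 3)*(w + 2)^2*(w - 3)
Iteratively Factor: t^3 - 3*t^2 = (t)*(t^2 - 3*t) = t*(t - 3)*(t)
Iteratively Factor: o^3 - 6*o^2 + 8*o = (o - 2)*(o^2 - 4*o) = o*(o - 2)*(o - 4)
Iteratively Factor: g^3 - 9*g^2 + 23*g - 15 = (g - 3)*(g^2 - 6*g + 5) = (g - 5)*(g - 3)*(g - 1)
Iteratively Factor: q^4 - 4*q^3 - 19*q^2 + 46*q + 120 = (q + 3)*(q^3 - 7*q^2 + 2*q + 40) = (q - 4)*(q + 3)*(q^2 - 3*q - 10) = (q - 5)*(q - 4)*(q + 3)*(q + 2)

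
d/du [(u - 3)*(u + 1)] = 2*u - 2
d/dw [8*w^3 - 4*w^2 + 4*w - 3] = 24*w^2 - 8*w + 4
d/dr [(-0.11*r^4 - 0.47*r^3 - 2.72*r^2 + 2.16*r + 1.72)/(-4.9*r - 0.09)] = (1.617*r^4 + 4.6456*r^3 + 13.4549*r^2 + 0.489599999999999*r + 8.2336)/(24.01*r^2 + 0.882*r + 0.0081)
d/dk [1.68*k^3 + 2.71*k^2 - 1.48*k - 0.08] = 5.04*k^2 + 5.42*k - 1.48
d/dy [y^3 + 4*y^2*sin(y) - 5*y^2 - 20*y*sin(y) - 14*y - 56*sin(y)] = 4*y^2*cos(y) + 3*y^2 + 8*y*sin(y) - 20*y*cos(y) - 10*y - 20*sin(y) - 56*cos(y) - 14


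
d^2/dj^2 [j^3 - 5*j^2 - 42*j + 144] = 6*j - 10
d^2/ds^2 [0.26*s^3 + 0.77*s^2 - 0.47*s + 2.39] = 1.56*s + 1.54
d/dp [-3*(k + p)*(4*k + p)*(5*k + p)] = -87*k^2 - 60*k*p - 9*p^2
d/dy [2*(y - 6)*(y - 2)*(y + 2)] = 6*y^2 - 24*y - 8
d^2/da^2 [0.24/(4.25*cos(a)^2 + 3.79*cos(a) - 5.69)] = (-17.34*(1 - cos(a)^2)^2 - 11.5974*cos(a)^3 - 35.332584*cos(a)^2 + 18.019176*cos(a) + 35.842368)/(4.25*cos(a)^2 + 3.79*cos(a) - 5.69)^3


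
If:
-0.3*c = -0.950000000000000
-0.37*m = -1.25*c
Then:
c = 3.17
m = 10.70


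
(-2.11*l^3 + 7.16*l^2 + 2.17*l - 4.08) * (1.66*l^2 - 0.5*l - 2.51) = -3.5026*l^5 + 12.9406*l^4 + 5.3183*l^3 - 25.8294*l^2 - 3.4067*l + 10.2408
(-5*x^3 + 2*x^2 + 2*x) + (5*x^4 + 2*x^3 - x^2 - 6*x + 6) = 5*x^4 - 3*x^3 + x^2 - 4*x + 6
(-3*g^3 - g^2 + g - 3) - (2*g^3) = -5*g^3 - g^2 + g - 3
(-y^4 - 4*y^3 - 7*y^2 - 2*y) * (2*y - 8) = -2*y^5 + 18*y^3 + 52*y^2 + 16*y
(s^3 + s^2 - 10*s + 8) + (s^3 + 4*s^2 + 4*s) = 2*s^3 + 5*s^2 - 6*s + 8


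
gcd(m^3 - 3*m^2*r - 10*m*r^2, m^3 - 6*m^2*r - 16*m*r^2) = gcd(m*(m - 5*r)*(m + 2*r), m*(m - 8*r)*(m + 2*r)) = m^2 + 2*m*r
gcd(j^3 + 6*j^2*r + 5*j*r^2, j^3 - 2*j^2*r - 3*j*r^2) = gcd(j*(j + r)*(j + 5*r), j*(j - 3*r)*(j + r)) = j^2 + j*r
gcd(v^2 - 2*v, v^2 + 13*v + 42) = 1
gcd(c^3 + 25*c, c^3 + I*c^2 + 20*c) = c^2 + 5*I*c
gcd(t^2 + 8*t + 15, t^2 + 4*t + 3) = t + 3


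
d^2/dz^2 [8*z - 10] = 0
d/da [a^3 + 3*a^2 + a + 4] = 3*a^2 + 6*a + 1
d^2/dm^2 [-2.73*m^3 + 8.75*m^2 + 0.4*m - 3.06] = 17.5 - 16.38*m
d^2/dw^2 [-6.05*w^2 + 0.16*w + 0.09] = -12.1000000000000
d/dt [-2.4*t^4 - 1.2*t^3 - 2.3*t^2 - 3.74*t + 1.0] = -9.6*t^3 - 3.6*t^2 - 4.6*t - 3.74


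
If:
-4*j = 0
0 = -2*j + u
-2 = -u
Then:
No Solution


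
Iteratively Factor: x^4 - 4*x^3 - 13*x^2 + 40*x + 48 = (x + 1)*(x^3 - 5*x^2 - 8*x + 48) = (x - 4)*(x + 1)*(x^2 - x - 12) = (x - 4)*(x + 1)*(x + 3)*(x - 4)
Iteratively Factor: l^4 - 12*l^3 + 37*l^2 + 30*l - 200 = (l - 5)*(l^3 - 7*l^2 + 2*l + 40) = (l - 5)*(l + 2)*(l^2 - 9*l + 20) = (l - 5)^2*(l + 2)*(l - 4)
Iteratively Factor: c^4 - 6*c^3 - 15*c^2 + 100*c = (c + 4)*(c^3 - 10*c^2 + 25*c) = (c - 5)*(c + 4)*(c^2 - 5*c) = c*(c - 5)*(c + 4)*(c - 5)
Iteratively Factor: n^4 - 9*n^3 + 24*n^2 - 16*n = (n - 1)*(n^3 - 8*n^2 + 16*n) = (n - 4)*(n - 1)*(n^2 - 4*n) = (n - 4)^2*(n - 1)*(n)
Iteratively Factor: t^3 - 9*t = (t)*(t^2 - 9) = t*(t - 3)*(t + 3)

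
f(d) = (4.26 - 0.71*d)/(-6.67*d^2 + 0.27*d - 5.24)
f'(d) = (4.26 - 0.71*d)*(13.34*d - 0.27)/(-6.67*d^2 + 0.27*d - 5.24)^2 - 0.71/(-6.67*d^2 + 0.27*d - 5.24)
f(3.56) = -0.02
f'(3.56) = 0.02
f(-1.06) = -0.38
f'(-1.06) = -0.37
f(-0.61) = -0.60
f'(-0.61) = -0.54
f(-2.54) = -0.12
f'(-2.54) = -0.07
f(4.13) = -0.01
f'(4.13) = 0.01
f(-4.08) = -0.06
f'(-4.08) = -0.02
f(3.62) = -0.02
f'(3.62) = 0.02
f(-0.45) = -0.68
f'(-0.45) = -0.53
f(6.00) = 0.00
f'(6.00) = 0.00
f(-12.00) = -0.01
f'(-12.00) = -0.00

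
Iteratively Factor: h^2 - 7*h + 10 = (h - 2)*(h - 5)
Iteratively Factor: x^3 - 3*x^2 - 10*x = (x)*(x^2 - 3*x - 10) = x*(x - 5)*(x + 2)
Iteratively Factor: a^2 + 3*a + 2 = (a + 1)*(a + 2)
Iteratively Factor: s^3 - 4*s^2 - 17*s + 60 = (s - 3)*(s^2 - s - 20) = (s - 5)*(s - 3)*(s + 4)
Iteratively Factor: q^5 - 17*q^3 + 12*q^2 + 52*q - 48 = (q + 2)*(q^4 - 2*q^3 - 13*q^2 + 38*q - 24) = (q - 3)*(q + 2)*(q^3 + q^2 - 10*q + 8) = (q - 3)*(q - 1)*(q + 2)*(q^2 + 2*q - 8) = (q - 3)*(q - 2)*(q - 1)*(q + 2)*(q + 4)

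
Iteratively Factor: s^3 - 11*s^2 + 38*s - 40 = (s - 2)*(s^2 - 9*s + 20) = (s - 4)*(s - 2)*(s - 5)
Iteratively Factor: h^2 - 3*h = (h)*(h - 3)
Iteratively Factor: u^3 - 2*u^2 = (u)*(u^2 - 2*u) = u^2*(u - 2)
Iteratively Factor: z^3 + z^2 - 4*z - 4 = (z + 2)*(z^2 - z - 2) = (z - 2)*(z + 2)*(z + 1)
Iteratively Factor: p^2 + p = (p)*(p + 1)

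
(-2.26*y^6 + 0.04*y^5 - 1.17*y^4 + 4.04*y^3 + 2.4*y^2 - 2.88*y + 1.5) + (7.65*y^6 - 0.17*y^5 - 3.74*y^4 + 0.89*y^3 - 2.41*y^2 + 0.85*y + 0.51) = 5.39*y^6 - 0.13*y^5 - 4.91*y^4 + 4.93*y^3 - 0.0100000000000002*y^2 - 2.03*y + 2.01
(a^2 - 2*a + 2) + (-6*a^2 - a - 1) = -5*a^2 - 3*a + 1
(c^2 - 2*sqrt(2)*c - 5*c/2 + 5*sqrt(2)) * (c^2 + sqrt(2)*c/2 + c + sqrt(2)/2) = c^4 - 3*sqrt(2)*c^3/2 - 3*c^3/2 - 9*c^2/2 + 9*sqrt(2)*c^2/4 + 3*c + 15*sqrt(2)*c/4 + 5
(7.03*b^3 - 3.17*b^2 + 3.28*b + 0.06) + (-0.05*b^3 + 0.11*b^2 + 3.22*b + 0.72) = 6.98*b^3 - 3.06*b^2 + 6.5*b + 0.78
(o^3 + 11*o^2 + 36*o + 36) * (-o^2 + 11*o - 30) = -o^5 + 55*o^3 + 30*o^2 - 684*o - 1080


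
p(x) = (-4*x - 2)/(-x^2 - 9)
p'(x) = 2*x*(-4*x - 2)/(-x^2 - 9)^2 - 4/(-x^2 - 9)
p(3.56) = 0.75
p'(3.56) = -0.06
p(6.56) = 0.54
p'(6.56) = -0.06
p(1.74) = 0.74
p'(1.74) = 0.12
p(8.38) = 0.45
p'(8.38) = -0.04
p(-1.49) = -0.35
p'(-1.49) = 0.26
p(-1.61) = -0.38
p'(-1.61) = 0.24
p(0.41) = 0.40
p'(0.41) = 0.40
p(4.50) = 0.68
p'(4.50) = -0.07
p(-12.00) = -0.30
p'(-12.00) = -0.02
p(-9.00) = -0.38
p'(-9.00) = -0.03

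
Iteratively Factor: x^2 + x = (x + 1)*(x)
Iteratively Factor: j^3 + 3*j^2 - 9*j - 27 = (j + 3)*(j^2 - 9) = (j - 3)*(j + 3)*(j + 3)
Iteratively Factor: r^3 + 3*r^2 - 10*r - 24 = (r - 3)*(r^2 + 6*r + 8) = (r - 3)*(r + 4)*(r + 2)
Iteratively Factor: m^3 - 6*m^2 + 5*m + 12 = (m + 1)*(m^2 - 7*m + 12) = (m - 4)*(m + 1)*(m - 3)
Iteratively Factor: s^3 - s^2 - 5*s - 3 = (s - 3)*(s^2 + 2*s + 1) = (s - 3)*(s + 1)*(s + 1)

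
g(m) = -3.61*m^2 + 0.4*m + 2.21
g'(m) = 0.4 - 7.22*m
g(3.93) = -51.97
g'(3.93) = -27.97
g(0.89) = -0.29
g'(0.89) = -6.03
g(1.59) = -6.28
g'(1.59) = -11.08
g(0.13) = 2.20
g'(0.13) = -0.54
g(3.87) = -50.31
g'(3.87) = -27.54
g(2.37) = -17.12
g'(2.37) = -16.71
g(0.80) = 0.22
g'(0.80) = -5.38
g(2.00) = -11.43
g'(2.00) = -14.04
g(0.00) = 2.21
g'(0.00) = 0.40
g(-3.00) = -31.48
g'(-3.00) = 22.06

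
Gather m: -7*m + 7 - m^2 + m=-m^2 - 6*m + 7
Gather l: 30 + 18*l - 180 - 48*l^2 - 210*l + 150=-48*l^2 - 192*l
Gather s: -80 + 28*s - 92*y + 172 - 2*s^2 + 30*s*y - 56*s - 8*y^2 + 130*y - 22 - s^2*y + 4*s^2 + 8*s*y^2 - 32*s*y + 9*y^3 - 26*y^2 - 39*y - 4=s^2*(2 - y) + s*(8*y^2 - 2*y - 28) + 9*y^3 - 34*y^2 - y + 66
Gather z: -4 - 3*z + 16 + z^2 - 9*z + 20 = z^2 - 12*z + 32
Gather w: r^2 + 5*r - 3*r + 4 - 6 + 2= r^2 + 2*r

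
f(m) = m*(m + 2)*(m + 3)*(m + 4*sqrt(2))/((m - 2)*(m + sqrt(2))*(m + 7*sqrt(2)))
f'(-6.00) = -0.62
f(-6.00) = 0.17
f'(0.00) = -1.21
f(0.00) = 0.00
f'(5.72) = 0.36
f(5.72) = 10.57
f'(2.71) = -14.11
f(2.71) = 16.52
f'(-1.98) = -0.44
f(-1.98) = -0.00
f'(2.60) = -20.10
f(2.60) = 18.37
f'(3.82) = -1.40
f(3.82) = 10.99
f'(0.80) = -4.47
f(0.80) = -1.93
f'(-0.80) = -0.75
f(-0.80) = 0.66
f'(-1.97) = -0.46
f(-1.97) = -0.01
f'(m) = -m*(m + 2)*(m + 3)*(m + 4*sqrt(2))/((m - 2)*(m + sqrt(2))*(m + 7*sqrt(2))^2) + m*(m + 2)*(m + 3)/((m - 2)*(m + sqrt(2))*(m + 7*sqrt(2))) - m*(m + 2)*(m + 3)*(m + 4*sqrt(2))/((m - 2)*(m + sqrt(2))^2*(m + 7*sqrt(2))) + m*(m + 2)*(m + 4*sqrt(2))/((m - 2)*(m + sqrt(2))*(m + 7*sqrt(2))) + m*(m + 3)*(m + 4*sqrt(2))/((m - 2)*(m + sqrt(2))*(m + 7*sqrt(2))) - m*(m + 2)*(m + 3)*(m + 4*sqrt(2))/((m - 2)^2*(m + sqrt(2))*(m + 7*sqrt(2))) + (m + 2)*(m + 3)*(m + 4*sqrt(2))/((m - 2)*(m + sqrt(2))*(m + 7*sqrt(2))) = (m^6 - 4*m^5 + 16*sqrt(2)*m^5 - 36*sqrt(2)*m^4 + 90*m^4 - 228*m^3 - 96*sqrt(2)*m^3 - 1360*m^2 - 104*sqrt(2)*m^2 - 1120*sqrt(2)*m - 336*m - 672*sqrt(2))/(m^6 - 4*m^5 + 16*sqrt(2)*m^5 - 64*sqrt(2)*m^4 + 160*m^4 - 624*m^3 + 288*sqrt(2)*m^3 - 896*sqrt(2)*m^2 + 820*m^2 - 784*m + 896*sqrt(2)*m + 784)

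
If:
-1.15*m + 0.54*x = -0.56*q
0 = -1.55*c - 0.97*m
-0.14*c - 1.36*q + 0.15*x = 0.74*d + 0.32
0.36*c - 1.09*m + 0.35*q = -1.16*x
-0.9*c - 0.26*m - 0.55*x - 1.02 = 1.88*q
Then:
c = 0.24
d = 0.43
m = -0.39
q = -0.52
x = -0.28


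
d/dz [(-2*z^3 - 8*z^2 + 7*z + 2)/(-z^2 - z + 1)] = (2*z^4 + 4*z^3 + 9*z^2 - 12*z + 9)/(z^4 + 2*z^3 - z^2 - 2*z + 1)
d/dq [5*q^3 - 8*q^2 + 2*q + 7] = 15*q^2 - 16*q + 2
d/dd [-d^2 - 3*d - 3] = -2*d - 3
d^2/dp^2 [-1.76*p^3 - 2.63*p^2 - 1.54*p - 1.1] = -10.56*p - 5.26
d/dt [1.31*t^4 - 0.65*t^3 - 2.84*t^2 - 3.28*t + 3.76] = 5.24*t^3 - 1.95*t^2 - 5.68*t - 3.28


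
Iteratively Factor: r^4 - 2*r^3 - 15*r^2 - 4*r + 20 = (r + 2)*(r^3 - 4*r^2 - 7*r + 10) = (r - 1)*(r + 2)*(r^2 - 3*r - 10) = (r - 1)*(r + 2)^2*(r - 5)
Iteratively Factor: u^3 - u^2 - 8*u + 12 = (u - 2)*(u^2 + u - 6) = (u - 2)^2*(u + 3)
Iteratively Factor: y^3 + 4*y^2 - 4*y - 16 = (y - 2)*(y^2 + 6*y + 8) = (y - 2)*(y + 2)*(y + 4)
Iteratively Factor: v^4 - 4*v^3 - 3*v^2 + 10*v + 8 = (v - 2)*(v^3 - 2*v^2 - 7*v - 4) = (v - 2)*(v + 1)*(v^2 - 3*v - 4) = (v - 4)*(v - 2)*(v + 1)*(v + 1)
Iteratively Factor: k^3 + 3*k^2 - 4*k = (k + 4)*(k^2 - k) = k*(k + 4)*(k - 1)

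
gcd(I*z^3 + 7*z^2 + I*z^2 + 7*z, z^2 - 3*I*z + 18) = 1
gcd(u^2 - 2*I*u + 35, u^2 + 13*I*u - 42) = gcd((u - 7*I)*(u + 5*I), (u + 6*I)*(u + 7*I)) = 1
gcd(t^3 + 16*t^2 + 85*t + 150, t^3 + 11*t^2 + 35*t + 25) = t^2 + 10*t + 25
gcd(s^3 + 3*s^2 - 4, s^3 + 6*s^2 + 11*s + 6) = s + 2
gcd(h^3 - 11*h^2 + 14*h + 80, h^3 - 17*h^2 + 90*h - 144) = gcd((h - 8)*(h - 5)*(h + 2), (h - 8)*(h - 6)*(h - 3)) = h - 8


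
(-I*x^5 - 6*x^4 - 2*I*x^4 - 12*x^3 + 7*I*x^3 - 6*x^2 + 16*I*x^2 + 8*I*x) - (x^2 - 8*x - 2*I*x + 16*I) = -I*x^5 - 6*x^4 - 2*I*x^4 - 12*x^3 + 7*I*x^3 - 7*x^2 + 16*I*x^2 + 8*x + 10*I*x - 16*I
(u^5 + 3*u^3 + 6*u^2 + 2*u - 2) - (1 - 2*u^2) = u^5 + 3*u^3 + 8*u^2 + 2*u - 3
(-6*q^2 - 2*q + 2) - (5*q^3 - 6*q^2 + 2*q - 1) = -5*q^3 - 4*q + 3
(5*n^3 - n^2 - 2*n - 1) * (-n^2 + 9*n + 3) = -5*n^5 + 46*n^4 + 8*n^3 - 20*n^2 - 15*n - 3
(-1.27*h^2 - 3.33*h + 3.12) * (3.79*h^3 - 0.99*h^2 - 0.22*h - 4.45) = -4.8133*h^5 - 11.3634*h^4 + 15.4009*h^3 + 3.2953*h^2 + 14.1321*h - 13.884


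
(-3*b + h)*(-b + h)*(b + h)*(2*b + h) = 6*b^4 + b^3*h - 7*b^2*h^2 - b*h^3 + h^4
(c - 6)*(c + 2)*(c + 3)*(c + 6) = c^4 + 5*c^3 - 30*c^2 - 180*c - 216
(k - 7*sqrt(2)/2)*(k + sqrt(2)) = k^2 - 5*sqrt(2)*k/2 - 7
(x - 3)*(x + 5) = x^2 + 2*x - 15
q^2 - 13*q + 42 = (q - 7)*(q - 6)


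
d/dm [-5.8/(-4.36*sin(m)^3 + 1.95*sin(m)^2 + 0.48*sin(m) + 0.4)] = (-75.864*sin(m)^2 + 22.62*sin(m) + 2.784)*cos(m)/(-4.36*sin(m)^3 + 1.95*sin(m)^2 + 0.48*sin(m) + 0.4)^2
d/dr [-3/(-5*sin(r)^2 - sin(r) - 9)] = -3*(10*sin(r) + 1)*cos(r)/(5*sin(r)^2 + sin(r) + 9)^2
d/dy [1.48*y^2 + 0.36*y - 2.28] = 2.96*y + 0.36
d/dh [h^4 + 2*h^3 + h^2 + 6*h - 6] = 4*h^3 + 6*h^2 + 2*h + 6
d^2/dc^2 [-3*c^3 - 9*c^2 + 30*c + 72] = -18*c - 18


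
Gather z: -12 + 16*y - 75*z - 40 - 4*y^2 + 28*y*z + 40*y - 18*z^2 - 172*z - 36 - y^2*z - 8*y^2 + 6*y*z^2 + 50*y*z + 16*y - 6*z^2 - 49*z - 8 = -12*y^2 + 72*y + z^2*(6*y - 24) + z*(-y^2 + 78*y - 296) - 96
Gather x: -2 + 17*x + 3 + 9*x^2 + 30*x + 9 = 9*x^2 + 47*x + 10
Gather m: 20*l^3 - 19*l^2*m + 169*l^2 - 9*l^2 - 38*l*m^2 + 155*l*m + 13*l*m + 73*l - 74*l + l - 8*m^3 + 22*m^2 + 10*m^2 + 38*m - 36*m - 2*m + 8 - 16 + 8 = 20*l^3 + 160*l^2 - 8*m^3 + m^2*(32 - 38*l) + m*(-19*l^2 + 168*l)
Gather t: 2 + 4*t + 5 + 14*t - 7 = 18*t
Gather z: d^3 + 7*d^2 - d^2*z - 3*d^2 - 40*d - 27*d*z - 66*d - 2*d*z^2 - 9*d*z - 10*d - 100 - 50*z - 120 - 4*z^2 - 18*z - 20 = d^3 + 4*d^2 - 116*d + z^2*(-2*d - 4) + z*(-d^2 - 36*d - 68) - 240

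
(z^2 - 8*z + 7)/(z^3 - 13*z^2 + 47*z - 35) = 1/(z - 5)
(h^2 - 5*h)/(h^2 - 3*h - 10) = h/(h + 2)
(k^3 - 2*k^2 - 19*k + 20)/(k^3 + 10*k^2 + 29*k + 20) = (k^2 - 6*k + 5)/(k^2 + 6*k + 5)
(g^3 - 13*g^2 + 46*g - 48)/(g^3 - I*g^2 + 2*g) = (g^3 - 13*g^2 + 46*g - 48)/(g*(g^2 - I*g + 2))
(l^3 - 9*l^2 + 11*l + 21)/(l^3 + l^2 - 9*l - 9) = (l - 7)/(l + 3)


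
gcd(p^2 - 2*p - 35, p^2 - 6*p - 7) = p - 7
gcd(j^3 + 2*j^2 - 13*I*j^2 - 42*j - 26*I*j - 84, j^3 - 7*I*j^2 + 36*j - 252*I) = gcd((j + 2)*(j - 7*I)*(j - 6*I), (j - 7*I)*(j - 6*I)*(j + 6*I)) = j^2 - 13*I*j - 42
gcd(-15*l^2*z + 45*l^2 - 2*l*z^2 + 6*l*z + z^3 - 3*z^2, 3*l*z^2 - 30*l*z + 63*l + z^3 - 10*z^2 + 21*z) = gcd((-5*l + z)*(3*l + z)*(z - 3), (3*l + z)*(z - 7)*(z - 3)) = 3*l*z - 9*l + z^2 - 3*z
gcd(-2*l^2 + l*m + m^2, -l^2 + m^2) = l - m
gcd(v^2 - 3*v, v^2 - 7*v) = v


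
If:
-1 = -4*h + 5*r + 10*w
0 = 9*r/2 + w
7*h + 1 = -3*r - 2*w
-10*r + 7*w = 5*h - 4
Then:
No Solution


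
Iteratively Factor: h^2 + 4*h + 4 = (h + 2)*(h + 2)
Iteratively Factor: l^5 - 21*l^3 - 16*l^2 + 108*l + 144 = (l + 3)*(l^4 - 3*l^3 - 12*l^2 + 20*l + 48) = (l + 2)*(l + 3)*(l^3 - 5*l^2 - 2*l + 24) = (l + 2)^2*(l + 3)*(l^2 - 7*l + 12) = (l - 4)*(l + 2)^2*(l + 3)*(l - 3)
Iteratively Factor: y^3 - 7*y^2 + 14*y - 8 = (y - 2)*(y^2 - 5*y + 4) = (y - 4)*(y - 2)*(y - 1)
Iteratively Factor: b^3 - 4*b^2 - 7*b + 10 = (b - 1)*(b^2 - 3*b - 10) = (b - 5)*(b - 1)*(b + 2)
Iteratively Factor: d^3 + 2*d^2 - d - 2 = (d - 1)*(d^2 + 3*d + 2) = (d - 1)*(d + 1)*(d + 2)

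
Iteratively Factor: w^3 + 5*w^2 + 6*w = (w + 2)*(w^2 + 3*w) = (w + 2)*(w + 3)*(w)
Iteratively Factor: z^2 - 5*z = (z)*(z - 5)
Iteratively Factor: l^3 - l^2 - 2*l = (l)*(l^2 - l - 2) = l*(l - 2)*(l + 1)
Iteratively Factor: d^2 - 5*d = (d - 5)*(d)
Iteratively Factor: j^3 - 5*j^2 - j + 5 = (j - 5)*(j^2 - 1) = (j - 5)*(j + 1)*(j - 1)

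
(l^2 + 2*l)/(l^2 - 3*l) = (l + 2)/(l - 3)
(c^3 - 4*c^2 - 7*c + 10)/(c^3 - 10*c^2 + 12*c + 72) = (c^2 - 6*c + 5)/(c^2 - 12*c + 36)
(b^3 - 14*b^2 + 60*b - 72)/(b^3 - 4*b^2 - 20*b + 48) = (b - 6)/(b + 4)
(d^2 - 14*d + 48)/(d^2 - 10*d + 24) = (d - 8)/(d - 4)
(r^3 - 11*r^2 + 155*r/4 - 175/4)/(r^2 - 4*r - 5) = (r^2 - 6*r + 35/4)/(r + 1)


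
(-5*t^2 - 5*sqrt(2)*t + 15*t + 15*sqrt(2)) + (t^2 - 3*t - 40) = -4*t^2 - 5*sqrt(2)*t + 12*t - 40 + 15*sqrt(2)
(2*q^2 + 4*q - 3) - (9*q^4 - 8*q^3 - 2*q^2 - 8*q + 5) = -9*q^4 + 8*q^3 + 4*q^2 + 12*q - 8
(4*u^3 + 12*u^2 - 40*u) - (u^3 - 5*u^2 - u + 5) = 3*u^3 + 17*u^2 - 39*u - 5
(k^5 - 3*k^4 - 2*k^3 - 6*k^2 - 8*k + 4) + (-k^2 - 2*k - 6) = k^5 - 3*k^4 - 2*k^3 - 7*k^2 - 10*k - 2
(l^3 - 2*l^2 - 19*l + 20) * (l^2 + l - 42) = l^5 - l^4 - 63*l^3 + 85*l^2 + 818*l - 840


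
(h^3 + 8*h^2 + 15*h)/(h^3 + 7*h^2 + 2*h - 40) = h*(h + 3)/(h^2 + 2*h - 8)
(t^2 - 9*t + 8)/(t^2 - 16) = (t^2 - 9*t + 8)/(t^2 - 16)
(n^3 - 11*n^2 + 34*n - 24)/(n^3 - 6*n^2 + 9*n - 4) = (n - 6)/(n - 1)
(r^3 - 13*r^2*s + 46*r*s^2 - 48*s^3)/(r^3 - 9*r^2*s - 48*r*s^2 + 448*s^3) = (r^2 - 5*r*s + 6*s^2)/(r^2 - r*s - 56*s^2)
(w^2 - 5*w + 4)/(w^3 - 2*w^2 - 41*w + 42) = (w - 4)/(w^2 - w - 42)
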